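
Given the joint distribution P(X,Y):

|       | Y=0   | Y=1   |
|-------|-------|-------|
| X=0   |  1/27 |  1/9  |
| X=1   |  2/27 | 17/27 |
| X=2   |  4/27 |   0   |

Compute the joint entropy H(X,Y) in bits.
1.6348 bits

H(X,Y) = -Σ_{x,y} P(x,y) log₂ P(x,y). Per-cell terms -P(x,y)·log₂P(x,y):
  X=0: 0.17611, 0.35221
  X=1: 0.27814, 0.42023
  X=2: 0.40813, 0.00000
  (cells with P = 0 contribute 0)
Sum of the 6 terms: H(X,Y) = 1.6348 bits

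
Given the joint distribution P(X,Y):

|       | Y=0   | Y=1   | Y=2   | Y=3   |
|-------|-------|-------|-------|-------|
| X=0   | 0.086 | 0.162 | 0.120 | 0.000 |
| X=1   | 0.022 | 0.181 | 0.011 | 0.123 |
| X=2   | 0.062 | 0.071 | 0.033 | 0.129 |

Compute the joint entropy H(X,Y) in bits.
3.1710 bits

H(X,Y) = -Σ_{x,y} P(x,y) log₂ P(x,y). Per-cell terms -P(x,y)·log₂P(x,y):
  X=0: 0.30440, 0.42540, 0.36707, 0.00000
  X=1: 0.12114, 0.44633, 0.07157, 0.37186
  X=2: 0.24872, 0.27094, 0.16241, 0.38114
  (cells with P = 0 contribute 0)
Sum of the 12 terms: H(X,Y) = 3.1710 bits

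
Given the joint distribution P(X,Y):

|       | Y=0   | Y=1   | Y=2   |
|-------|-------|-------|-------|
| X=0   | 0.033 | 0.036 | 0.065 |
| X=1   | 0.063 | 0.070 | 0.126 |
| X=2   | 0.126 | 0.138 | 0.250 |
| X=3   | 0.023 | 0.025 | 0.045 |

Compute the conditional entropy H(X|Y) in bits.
1.7055 bits

H(X|Y) = H(X,Y) - H(Y)

H(X,Y) = -Σ_{x,y} P(x,y) log₂ P(x,y). Per-cell terms -P(x,y)·log₂P(x,y):
  X=0: 0.162406, 0.172651, 0.256322
  X=1: 0.251276, 0.268555, 0.376552
  X=2: 0.376552, 0.394302, 0.500000
  X=3: 0.125171, 0.133048, 0.201327
Sum of the 12 terms: H(X,Y) = 3.21816 bits

Marginal of Y (column sums):
  P(Y=0) = 0.033 + 0.063 + 0.126 + 0.023 = 0.245
  P(Y=1) = 0.036 + 0.070 + 0.138 + 0.025 = 0.269
  P(Y=2) = 0.065 + 0.126 + 0.250 + 0.045 = 0.486
H(Y) = -[0.245·log₂(0.245) + 0.269·log₂(0.269) + 0.486·log₂(0.486)]
  = 0.497141 + 0.509573 + 0.505912 = 1.51263 bits

H(X|Y) = H(X,Y) - H(Y) = 3.21816 - 1.51263 = 1.7055 bits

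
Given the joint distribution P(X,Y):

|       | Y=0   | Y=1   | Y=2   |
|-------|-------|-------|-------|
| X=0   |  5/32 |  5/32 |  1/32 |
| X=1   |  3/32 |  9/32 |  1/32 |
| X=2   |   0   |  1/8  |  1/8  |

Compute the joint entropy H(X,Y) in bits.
2.7343 bits

H(X,Y) = -Σ_{x,y} P(x,y) log₂ P(x,y). Per-cell terms -P(x,y)·log₂P(x,y):
  X=0: 0.41845, 0.41845, 0.15625
  X=1: 0.32016, 0.51471, 0.15625
  X=2: 0.00000, 0.37500, 0.37500
  (cells with P = 0 contribute 0)
Sum of the 9 terms: H(X,Y) = 2.7343 bits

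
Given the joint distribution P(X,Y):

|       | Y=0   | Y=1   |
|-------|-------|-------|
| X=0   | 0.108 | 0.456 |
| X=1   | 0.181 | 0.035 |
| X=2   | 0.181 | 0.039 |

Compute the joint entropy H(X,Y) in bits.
2.1079 bits

H(X,Y) = -Σ_{x,y} P(x,y) log₂ P(x,y). Per-cell terms -P(x,y)·log₂P(x,y):
  X=0: 0.346777, 0.516600
  X=1: 0.446335, 0.169278
  X=2: 0.446335, 0.182535
Sum of the 6 terms: H(X,Y) = 2.1079 bits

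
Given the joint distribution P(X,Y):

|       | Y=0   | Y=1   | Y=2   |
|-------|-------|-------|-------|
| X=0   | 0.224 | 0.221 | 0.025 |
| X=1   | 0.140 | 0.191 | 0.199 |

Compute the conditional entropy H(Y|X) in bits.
1.4172 bits

H(Y|X) = H(X,Y) - H(X)

H(X,Y) = -Σ_{x,y} P(x,y) log₂ P(x,y). Per-cell terms -P(x,y)·log₂P(x,y):
  X=0: 0.4835, 0.4813, 0.1330
  X=1: 0.3971, 0.4562, 0.4635
Sum of the 6 terms: H(X,Y) = 2.4146 bits

Marginal of X (row sums):
  P(X=0) = 0.224 + 0.221 + 0.025 = 0.470
  P(X=1) = 0.140 + 0.191 + 0.199 = 0.530
H(X) = -[0.470·log₂(0.470) + 0.530·log₂(0.530)]
  = 0.5120 + 0.4854 = 0.9974 bits

H(Y|X) = H(X,Y) - H(X) = 2.4146 - 0.9974 = 1.4172 bits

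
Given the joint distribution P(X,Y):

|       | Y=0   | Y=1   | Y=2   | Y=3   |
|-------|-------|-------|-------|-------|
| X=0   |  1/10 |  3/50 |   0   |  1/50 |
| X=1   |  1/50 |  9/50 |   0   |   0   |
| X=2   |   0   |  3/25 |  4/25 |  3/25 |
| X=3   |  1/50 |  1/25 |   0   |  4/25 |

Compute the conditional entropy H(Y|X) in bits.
1.2066 bits

H(Y|X) = H(X,Y) - H(X)

H(X,Y) = -Σ_{x,y} P(x,y) log₂ P(x,y). Per-cell terms -P(x,y)·log₂P(x,y):
  X=0: 0.33219, 0.24353, 0.00000, 0.11288
  X=1: 0.11288, 0.44531, 0.00000, 0.00000
  X=2: 0.00000, 0.36707, 0.42302, 0.36707
  X=3: 0.11288, 0.18575, 0.00000, 0.42302
  (cells with P = 0 contribute 0)
Sum of the 16 terms: H(X,Y) = 3.1256 bits

Marginal of X (row sums):
  P(X=0) = 1/10 + 3/50 + 0 + 1/50 = 9/50
  P(X=1) = 1/50 + 9/50 + 0 + 0 = 1/5
  P(X=2) = 0 + 3/25 + 4/25 + 3/25 = 2/5
  P(X=3) = 1/50 + 1/25 + 0 + 4/25 = 11/50
H(X) = -[(9/50)·log₂(9/50) + (1/5)·log₂(1/5) + (2/5)·log₂(2/5) + (11/50)·log₂(11/50)]
  = 0.44531 + 0.46439 + 0.52877 + 0.48057 = 1.9190 bits

H(Y|X) = H(X,Y) - H(X) = 3.1256 - 1.9190 = 1.2066 bits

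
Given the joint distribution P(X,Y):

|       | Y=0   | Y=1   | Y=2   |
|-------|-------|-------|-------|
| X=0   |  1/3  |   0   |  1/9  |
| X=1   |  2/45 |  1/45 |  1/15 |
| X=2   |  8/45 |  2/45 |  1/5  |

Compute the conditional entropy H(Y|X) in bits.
1.1369 bits

H(Y|X) = H(X,Y) - H(X)

H(X,Y) = -Σ_{x,y} P(x,y) log₂ P(x,y). Per-cell terms -P(x,y)·log₂P(x,y):
  X=0: 0.52832, 0.00000, 0.35221
  X=1: 0.19964, 0.12204, 0.26046
  X=2: 0.44300, 0.19964, 0.46439
  (cells with P = 0 contribute 0)
Sum of the 9 terms: H(X,Y) = 2.5697 bits

Marginal of X (row sums):
  P(X=0) = 1/3 + 0 + 1/9 = 4/9
  P(X=1) = 2/45 + 1/45 + 1/15 = 2/15
  P(X=2) = 8/45 + 2/45 + 1/5 = 19/45
H(X) = -[(4/9)·log₂(4/9) + (2/15)·log₂(2/15) + (19/45)·log₂(19/45)]
  = 0.51997 + 0.38759 + 0.52521 = 1.4328 bits

H(Y|X) = H(X,Y) - H(X) = 2.5697 - 1.4328 = 1.1369 bits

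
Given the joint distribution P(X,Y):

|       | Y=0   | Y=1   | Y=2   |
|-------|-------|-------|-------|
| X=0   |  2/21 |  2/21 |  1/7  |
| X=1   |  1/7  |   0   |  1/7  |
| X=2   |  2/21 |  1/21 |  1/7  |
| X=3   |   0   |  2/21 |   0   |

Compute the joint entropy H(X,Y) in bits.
3.1057 bits

H(X,Y) = -Σ_{x,y} P(x,y) log₂ P(x,y). Per-cell terms -P(x,y)·log₂P(x,y):
  X=0: 0.32308, 0.32308, 0.40105
  X=1: 0.40105, 0.00000, 0.40105
  X=2: 0.32308, 0.20916, 0.40105
  X=3: 0.00000, 0.32308, 0.00000
  (cells with P = 0 contribute 0)
Sum of the 12 terms: H(X,Y) = 3.1057 bits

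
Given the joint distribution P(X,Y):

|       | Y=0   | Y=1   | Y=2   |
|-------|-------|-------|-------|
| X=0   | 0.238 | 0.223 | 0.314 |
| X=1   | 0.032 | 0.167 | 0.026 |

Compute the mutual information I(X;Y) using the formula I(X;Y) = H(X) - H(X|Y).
0.1108 bits

I(X;Y) = H(X) - H(X|Y)

Marginal of X (row sums):
  P(X=0) = 0.238 + 0.223 + 0.314 = 0.775
  P(X=1) = 0.032 + 0.167 + 0.026 = 0.225
H(X) = -[0.775·log₂(0.775) + 0.225·log₂(0.225)]
  = 0.2850 + 0.4842 = 0.7692 bits

Marginal of Y (column sums):
  P(Y=0) = 0.238 + 0.032 = 0.270
  P(Y=1) = 0.223 + 0.167 = 0.390
  P(Y=2) = 0.314 + 0.026 = 0.340
H(X|Y) = Σ_y P(y)·H(X|Y=y):
  Y=0: P(Y=0) = 0.270, P(X|Y=0) = (119/135, 16/135) → H(X|Y=0) = 0.5251
  Y=1: P(Y=1) = 0.390, P(X|Y=1) = (223/390, 167/390) → H(X|Y=1) = 0.9851
  Y=2: P(Y=2) = 0.340, P(X|Y=2) = (157/170, 13/170) → H(X|Y=2) = 0.3896
H(X|Y) = 0.270·0.5251 + 0.390·0.9851 + 0.340·0.3896 = 0.6584 bits

I(X;Y) = H(X) - H(X|Y) = 0.7692 - 0.6584 = 0.1108 bits

Cross-check via I(X;Y) = H(X) + H(Y) - H(X,Y): computing H(Y) from the column sums and H(X,Y) from the 6 cells in the same way gives H(Y) = 1.5690 bits and H(X,Y) = 2.2274 bits, so
I(X;Y) = 0.7692 + 1.5690 - 2.2274 = 0.1108 bits ✓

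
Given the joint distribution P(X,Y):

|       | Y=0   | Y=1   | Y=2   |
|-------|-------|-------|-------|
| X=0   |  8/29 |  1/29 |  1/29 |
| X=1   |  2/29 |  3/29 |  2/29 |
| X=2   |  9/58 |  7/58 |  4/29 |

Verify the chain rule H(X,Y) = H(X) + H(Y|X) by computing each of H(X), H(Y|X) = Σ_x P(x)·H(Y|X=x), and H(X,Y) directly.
H(X) = 1.5514 bits, H(Y|X) = 1.3464 bits, H(X,Y) = 2.8978 bits

Marginal of X (row sums):
  P(X=0) = 8/29 + 1/29 + 1/29 = 10/29
  P(X=1) = 2/29 + 3/29 + 2/29 = 7/29
  P(X=2) = 9/58 + 7/58 + 4/29 = 12/29
H(X) = -[(10/29)·log₂(10/29) + (7/29)·log₂(7/29) + (12/29)·log₂(12/29)]
  = 0.52967 + 0.49498 + 0.52677 = 1.5514 bits

H(Y|X) = Σ_x P(x)·H(Y|X=x):
  X=0: P(X=0) = 10/29, P(Y|X=0) = (4/5, 1/10, 1/10) → H(Y|X=0) = 0.92193
  X=1: P(X=1) = 7/29, P(Y|X=1) = (2/7, 3/7, 2/7) → H(Y|X=1) = 1.55666
  X=2: P(X=2) = 12/29, P(Y|X=2) = (3/8, 7/24, 1/3) → H(Y|X=2) = 1.57743
H(Y|X) = (10/29)·0.92193 + (7/29)·1.55666 + (12/29)·1.57743 = 1.3464 bits

H(X,Y) = -Σ_{x,y} P(x,y) log₂ P(x,y). Per-cell terms -P(x,y)·log₂P(x,y):
  X=0: 0.51255, 0.16752, 0.16752
  X=1: 0.26607, 0.33859, 0.26607
  X=2: 0.41711, 0.36818, 0.39420
Sum of the 9 terms: H(X,Y) = 2.8978 bits

Chain rule check:
  H(X) + H(Y|X) = 1.5514 + 1.3464 = 2.8978 bits
  H(X,Y) = 2.8978 bits
✓ Chain rule verified.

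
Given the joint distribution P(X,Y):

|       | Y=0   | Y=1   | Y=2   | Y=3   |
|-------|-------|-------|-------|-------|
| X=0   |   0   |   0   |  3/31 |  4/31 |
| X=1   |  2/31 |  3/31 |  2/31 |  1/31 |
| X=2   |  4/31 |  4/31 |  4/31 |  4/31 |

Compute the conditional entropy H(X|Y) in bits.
1.2487 bits

H(X|Y) = H(X,Y) - H(Y)

H(X,Y) = -Σ_{x,y} P(x,y) log₂ P(x,y). Per-cell terms -P(x,y)·log₂P(x,y):
  X=0: 0.00000000, 0.00000000, 0.32605488, 0.38118662
  X=1: 0.25510944, 0.32605488, 0.25510944, 0.15981278
  X=2: 0.38118662, 0.38118662, 0.38118662, 0.38118662
  (cells with P = 0 contribute 0)
Sum of the 12 terms: H(X,Y) = 3.2280745 bits

Marginal of Y (column sums):
  P(Y=0) = 0 + 2/31 + 4/31 = 6/31
  P(Y=1) = 0 + 3/31 + 4/31 = 7/31
  P(Y=2) = 3/31 + 2/31 + 4/31 = 9/31
  P(Y=3) = 4/31 + 1/31 + 4/31 = 9/31
H(Y) = -[(6/31)·log₂(6/31) + (7/31)·log₂(7/31) + (9/31)·log₂(9/31) + (9/31)·log₂(9/31)]
  = 0.45856138 + 0.48477064 + 0.51801425 + 0.51801425 = 1.9793605 bits

H(X|Y) = H(X,Y) - H(Y) = 3.2280745 - 1.9793605 = 1.2487 bits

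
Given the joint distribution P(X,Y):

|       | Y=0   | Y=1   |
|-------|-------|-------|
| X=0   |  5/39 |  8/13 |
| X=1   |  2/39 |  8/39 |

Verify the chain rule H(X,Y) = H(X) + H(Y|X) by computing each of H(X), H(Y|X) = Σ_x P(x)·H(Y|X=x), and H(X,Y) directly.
H(X) = 0.8213 bits, H(Y|X) = 0.6783 bits, H(X,Y) = 1.4995 bits

Marginal of X (row sums):
  P(X=0) = 5/39 + 8/13 = 29/39
  P(X=1) = 2/39 + 8/39 = 10/39
H(X) = -[(29/39)·log₂(29/39) + (10/39)·log₂(10/39)]
  = 0.3178 + 0.5035 = 0.8213 bits

H(Y|X) = Σ_x P(x)·H(Y|X=x):
  X=0: P(X=0) = 29/39, P(Y|X=0) = (5/29, 24/29) → H(Y|X=0) = 0.6632
  X=1: P(X=1) = 10/39, P(Y|X=1) = (1/5, 4/5) → H(Y|X=1) = 0.7219
H(Y|X) = (29/39)·0.6632 + (10/39)·0.7219 = 0.6783 bits

H(X,Y) = -Σ_{x,y} P(x,y) log₂ P(x,y). Per-cell terms -P(x,y)·log₂P(x,y):
  X=0: 0.3799, 0.4310
  X=1: 0.2198, 0.4688
Sum of the 4 terms: H(X,Y) = 1.4995 bits

Chain rule check:
  H(X) + H(Y|X) = 0.8213 + 0.6783 = 1.4996 bits
  H(X,Y) = 1.4995 bits
✓ Chain rule verified (Δ = 0.0001 is 4-dp rounding noise: each of the three values was rounded independently).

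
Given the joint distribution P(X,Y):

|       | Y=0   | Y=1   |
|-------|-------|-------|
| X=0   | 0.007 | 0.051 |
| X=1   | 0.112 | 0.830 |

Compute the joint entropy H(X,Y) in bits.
0.8459 bits

H(X,Y) = -Σ_{x,y} P(x,y) log₂ P(x,y). Per-cell terms -P(x,y)·log₂P(x,y):
  X=0: 0.0501, 0.2190
  X=1: 0.3537, 0.2231
Sum of the 4 terms: H(X,Y) = 0.8459 bits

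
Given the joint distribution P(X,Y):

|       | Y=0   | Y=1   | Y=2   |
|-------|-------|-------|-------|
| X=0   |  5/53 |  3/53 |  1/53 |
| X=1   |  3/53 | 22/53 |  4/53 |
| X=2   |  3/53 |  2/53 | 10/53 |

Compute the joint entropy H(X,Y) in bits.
2.5732 bits

H(X,Y) = -Σ_{x,y} P(x,y) log₂ P(x,y). Per-cell terms -P(x,y)·log₂P(x,y):
  X=0: 0.3213, 0.2345, 0.1081
  X=1: 0.2345, 0.5265, 0.2814
  X=2: 0.2345, 0.1784, 0.4540
Sum of the 9 terms: H(X,Y) = 2.5732 bits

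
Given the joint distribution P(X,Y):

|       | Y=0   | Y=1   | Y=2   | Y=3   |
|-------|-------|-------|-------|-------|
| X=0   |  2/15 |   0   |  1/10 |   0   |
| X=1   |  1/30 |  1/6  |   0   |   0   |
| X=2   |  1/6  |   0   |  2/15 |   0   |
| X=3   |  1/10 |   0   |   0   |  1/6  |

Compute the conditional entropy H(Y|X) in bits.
0.9117 bits

H(Y|X) = H(X,Y) - H(X)

H(X,Y) = -Σ_{x,y} P(x,y) log₂ P(x,y). Per-cell terms -P(x,y)·log₂P(x,y):
  X=0: 0.3876, 0.0000, 0.3322, 0.0000
  X=1: 0.1636, 0.4308, 0.0000, 0.0000
  X=2: 0.4308, 0.0000, 0.3876, 0.0000
  X=3: 0.3322, 0.0000, 0.0000, 0.4308
  (cells with P = 0 contribute 0)
Sum of the 16 terms: H(X,Y) = 2.8956 bits

Marginal of X (row sums):
  P(X=0) = 2/15 + 0 + 1/10 + 0 = 7/30
  P(X=1) = 1/30 + 1/6 + 0 + 0 = 1/5
  P(X=2) = 1/6 + 0 + 2/15 + 0 = 3/10
  P(X=3) = 1/10 + 0 + 0 + 1/6 = 4/15
H(X) = -[(7/30)·log₂(7/30) + (1/5)·log₂(1/5) + (3/10)·log₂(3/10) + (4/15)·log₂(4/15)]
  = 0.4899 + 0.4644 + 0.5211 + 0.5085 = 1.9839 bits

H(Y|X) = H(X,Y) - H(X) = 2.8956 - 1.9839 = 0.9117 bits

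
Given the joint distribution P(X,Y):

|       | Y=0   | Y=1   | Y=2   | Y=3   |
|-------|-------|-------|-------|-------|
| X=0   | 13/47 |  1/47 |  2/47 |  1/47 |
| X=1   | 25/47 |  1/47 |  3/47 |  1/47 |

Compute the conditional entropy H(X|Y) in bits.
0.9377 bits

H(X|Y) = H(X,Y) - H(Y)

H(X,Y) = -Σ_{x,y} P(x,y) log₂ P(x,y). Per-cell terms -P(x,y)·log₂P(x,y):
  X=0: 0.51285, 0.11818, 0.19381, 0.11818
  X=1: 0.48443, 0.11818, 0.25338, 0.11818
Sum of the 8 terms: H(X,Y) = 1.9172 bits

Marginal of Y (column sums):
  P(Y=0) = 13/47 + 25/47 = 38/47
  P(Y=1) = 1/47 + 1/47 = 2/47
  P(Y=2) = 2/47 + 3/47 = 5/47
  P(Y=3) = 1/47 + 1/47 = 2/47
H(Y) = -[(38/47)·log₂(38/47) + (2/47)·log₂(2/47) + (5/47)·log₂(5/47) + (2/47)·log₂(2/47)]
  = 0.24794 + 0.19381 + 0.34390 + 0.19381 = 0.9795 bits

H(X|Y) = H(X,Y) - H(Y) = 1.9172 - 0.9795 = 0.9377 bits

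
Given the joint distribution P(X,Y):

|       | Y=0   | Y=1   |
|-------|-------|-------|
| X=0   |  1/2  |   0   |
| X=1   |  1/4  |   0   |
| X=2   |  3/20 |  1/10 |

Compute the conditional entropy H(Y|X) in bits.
0.2427 bits

H(Y|X) = H(X,Y) - H(X)

H(X,Y) = -Σ_{x,y} P(x,y) log₂ P(x,y). Per-cell terms -P(x,y)·log₂P(x,y):
  X=0: 0.5000, 0.0000
  X=1: 0.5000, 0.0000
  X=2: 0.4105, 0.3322
  (cells with P = 0 contribute 0)
Sum of the 6 terms: H(X,Y) = 1.7427 bits

Marginal of X (row sums):
  P(X=0) = 1/2 + 0 = 1/2
  P(X=1) = 1/4 + 0 = 1/4
  P(X=2) = 3/20 + 1/10 = 1/4
H(X) = -[(1/2)·log₂(1/2) + (1/4)·log₂(1/4) + (1/4)·log₂(1/4)]
  = 0.5000 + 0.5000 + 0.5000 = 1.5000 bits

H(Y|X) = H(X,Y) - H(X) = 1.7427 - 1.5000 = 0.2427 bits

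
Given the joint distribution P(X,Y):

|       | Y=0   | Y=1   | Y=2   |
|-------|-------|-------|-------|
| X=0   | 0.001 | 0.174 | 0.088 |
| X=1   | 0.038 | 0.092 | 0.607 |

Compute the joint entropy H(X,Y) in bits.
1.6906 bits

H(X,Y) = -Σ_{x,y} P(x,y) log₂ P(x,y). Per-cell terms -P(x,y)·log₂P(x,y):
  X=0: 0.00997, 0.43897, 0.30856
  X=1: 0.17928, 0.31668, 0.43718
Sum of the 6 terms: H(X,Y) = 1.6906 bits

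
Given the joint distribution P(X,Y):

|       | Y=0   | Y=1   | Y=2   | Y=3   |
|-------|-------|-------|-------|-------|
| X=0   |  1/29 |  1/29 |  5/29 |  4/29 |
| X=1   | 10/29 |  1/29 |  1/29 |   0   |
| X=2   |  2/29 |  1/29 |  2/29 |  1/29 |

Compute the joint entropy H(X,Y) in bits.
2.8984 bits

H(X,Y) = -Σ_{x,y} P(x,y) log₂ P(x,y). Per-cell terms -P(x,y)·log₂P(x,y):
  X=0: 0.1675, 0.1675, 0.4373, 0.3942
  X=1: 0.5297, 0.1675, 0.1675, 0.0000
  X=2: 0.2661, 0.1675, 0.2661, 0.1675
  (cells with P = 0 contribute 0)
Sum of the 12 terms: H(X,Y) = 2.8984 bits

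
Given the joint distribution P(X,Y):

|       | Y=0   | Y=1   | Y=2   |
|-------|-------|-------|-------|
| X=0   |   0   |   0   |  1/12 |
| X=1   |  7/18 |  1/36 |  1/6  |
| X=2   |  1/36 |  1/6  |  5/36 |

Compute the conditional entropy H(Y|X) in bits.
1.0924 bits

H(Y|X) = H(X,Y) - H(X)

H(X,Y) = -Σ_{x,y} P(x,y) log₂ P(x,y). Per-cell terms -P(x,y)·log₂P(x,y):
  X=0: 0.00000, 0.00000, 0.29875
  X=1: 0.52989, 0.14361, 0.43083
  X=2: 0.14361, 0.43083, 0.39556
  (cells with P = 0 contribute 0)
Sum of the 9 terms: H(X,Y) = 2.3731 bits

Marginal of X (row sums):
  P(X=0) = 0 + 0 + 1/12 = 1/12
  P(X=1) = 7/18 + 1/36 + 1/6 = 7/12
  P(X=2) = 1/36 + 1/6 + 5/36 = 1/3
H(X) = -[(1/12)·log₂(1/12) + (7/12)·log₂(7/12) + (1/3)·log₂(1/3)]
  = 0.29875 + 0.45360 + 0.52832 = 1.2807 bits

H(Y|X) = H(X,Y) - H(X) = 2.3731 - 1.2807 = 1.0924 bits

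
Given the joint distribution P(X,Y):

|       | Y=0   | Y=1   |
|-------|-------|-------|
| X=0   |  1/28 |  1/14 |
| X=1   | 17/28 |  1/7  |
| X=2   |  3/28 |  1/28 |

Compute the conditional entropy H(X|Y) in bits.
0.9874 bits

H(X|Y) = H(X,Y) - H(Y)

H(X,Y) = -Σ_{x,y} P(x,y) log₂ P(x,y). Per-cell terms -P(x,y)·log₂P(x,y):
  X=0: 0.17169, 0.27195
  X=1: 0.43708, 0.40105
  X=2: 0.34526, 0.17169
Sum of the 6 terms: H(X,Y) = 1.7987 bits

Marginal of Y (column sums):
  P(Y=0) = 1/28 + 17/28 + 3/28 = 3/4
  P(Y=1) = 1/14 + 1/7 + 1/28 = 1/4
H(Y) = -[(3/4)·log₂(3/4) + (1/4)·log₂(1/4)]
  = 0.31128 + 0.50000 = 0.8113 bits

H(X|Y) = H(X,Y) - H(Y) = 1.7987 - 0.8113 = 0.9874 bits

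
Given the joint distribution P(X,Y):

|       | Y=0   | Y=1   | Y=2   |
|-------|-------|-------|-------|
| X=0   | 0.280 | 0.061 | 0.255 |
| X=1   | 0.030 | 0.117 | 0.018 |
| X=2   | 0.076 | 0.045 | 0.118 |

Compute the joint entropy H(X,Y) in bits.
2.7290 bits

H(X,Y) = -Σ_{x,y} P(x,y) log₂ P(x,y). Per-cell terms -P(x,y)·log₂P(x,y):
  X=0: 0.5142, 0.2461, 0.5027
  X=1: 0.1518, 0.3622, 0.1043
  X=2: 0.2826, 0.2013, 0.3638
Sum of the 9 terms: H(X,Y) = 2.7290 bits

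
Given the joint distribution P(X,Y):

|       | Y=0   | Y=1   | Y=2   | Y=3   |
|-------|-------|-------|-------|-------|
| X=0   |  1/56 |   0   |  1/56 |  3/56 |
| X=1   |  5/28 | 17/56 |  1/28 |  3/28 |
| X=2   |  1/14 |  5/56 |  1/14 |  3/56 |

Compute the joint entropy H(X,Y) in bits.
2.9978 bits

H(X,Y) = -Σ_{x,y} P(x,y) log₂ P(x,y). Per-cell terms -P(x,y)·log₂P(x,y):
  X=0: 0.10370, 0.00000, 0.10370, 0.22620
  X=1: 0.44383, 0.52211, 0.17169, 0.34526
  X=2: 0.27195, 0.31120, 0.27195, 0.22620
  (cells with P = 0 contribute 0)
Sum of the 12 terms: H(X,Y) = 2.9978 bits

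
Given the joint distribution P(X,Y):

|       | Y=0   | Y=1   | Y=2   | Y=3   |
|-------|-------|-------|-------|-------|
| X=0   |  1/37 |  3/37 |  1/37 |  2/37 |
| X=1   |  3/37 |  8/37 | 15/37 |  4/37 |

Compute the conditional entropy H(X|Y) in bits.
0.6338 bits

H(X|Y) = H(X,Y) - H(Y)

H(X,Y) = -Σ_{x,y} P(x,y) log₂ P(x,y). Per-cell terms -P(x,y)·log₂P(x,y):
  X=0: 0.1407960, 0.2938776, 0.1407960, 0.2275380
  X=1: 0.2938776, 0.4777196, 0.5280660, 0.3469679
Sum of the 8 terms: H(X,Y) = 2.449639 bits

Marginal of Y (column sums):
  P(Y=0) = 1/37 + 3/37 = 4/37
  P(Y=1) = 3/37 + 8/37 = 11/37
  P(Y=2) = 1/37 + 15/37 = 16/37
  P(Y=3) = 2/37 + 4/37 = 6/37
H(Y) = -[(4/37)·log₂(4/37) + (11/37)·log₂(11/37) + (16/37)·log₂(16/37) + (6/37)·log₂(6/37)]
  = 0.3469679 + 0.5202767 + 0.5230069 + 0.4255931 = 1.815845 bits

H(X|Y) = H(X,Y) - H(Y) = 2.449639 - 1.815845 = 0.6338 bits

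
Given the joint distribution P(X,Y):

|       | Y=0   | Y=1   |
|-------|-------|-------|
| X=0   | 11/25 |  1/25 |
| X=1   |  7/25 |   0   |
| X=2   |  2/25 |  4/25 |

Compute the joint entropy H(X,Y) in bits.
1.9356 bits

H(X,Y) = -Σ_{x,y} P(x,y) log₂ P(x,y). Per-cell terms -P(x,y)·log₂P(x,y):
  X=0: 0.5211, 0.1858
  X=1: 0.5142, 0.0000
  X=2: 0.2915, 0.4230
  (cells with P = 0 contribute 0)
Sum of the 6 terms: H(X,Y) = 1.9356 bits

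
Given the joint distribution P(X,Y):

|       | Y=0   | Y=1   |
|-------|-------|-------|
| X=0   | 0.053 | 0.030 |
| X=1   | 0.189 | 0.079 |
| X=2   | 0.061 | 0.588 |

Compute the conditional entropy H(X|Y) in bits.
0.9316 bits

H(X|Y) = H(X,Y) - H(Y)

H(X,Y) = -Σ_{x,y} P(x,y) log₂ P(x,y). Per-cell terms -P(x,y)·log₂P(x,y):
  X=0: 0.224607, 0.151767
  X=1: 0.454269, 0.289298
  X=2: 0.246138, 0.450474
Sum of the 6 terms: H(X,Y) = 1.81655 bits

Marginal of Y (column sums):
  P(Y=0) = 0.053 + 0.189 + 0.061 = 0.303
  P(Y=1) = 0.030 + 0.079 + 0.588 = 0.697
H(Y) = -[0.303·log₂(0.303) + 0.697·log₂(0.697)]
  = 0.521951 + 0.362976 = 0.88493 bits

H(X|Y) = H(X,Y) - H(Y) = 1.81655 - 0.88493 = 0.9316 bits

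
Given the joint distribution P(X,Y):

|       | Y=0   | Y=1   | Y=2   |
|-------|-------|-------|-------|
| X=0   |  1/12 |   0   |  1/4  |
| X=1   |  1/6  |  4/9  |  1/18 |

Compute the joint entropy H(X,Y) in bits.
1.9812 bits

H(X,Y) = -Σ_{x,y} P(x,y) log₂ P(x,y). Per-cell terms -P(x,y)·log₂P(x,y):
  X=0: 0.2987, 0.0000, 0.5000
  X=1: 0.4308, 0.5200, 0.2317
  (cells with P = 0 contribute 0)
Sum of the 6 terms: H(X,Y) = 1.9812 bits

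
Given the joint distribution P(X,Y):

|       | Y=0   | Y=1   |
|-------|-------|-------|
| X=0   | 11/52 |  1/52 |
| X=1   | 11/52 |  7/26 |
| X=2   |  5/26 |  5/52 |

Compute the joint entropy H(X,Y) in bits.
2.3497 bits

H(X,Y) = -Σ_{x,y} P(x,y) log₂ P(x,y). Per-cell terms -P(x,y)·log₂P(x,y):
  X=0: 0.47406, 0.10962
  X=1: 0.47406, 0.50968
  X=2: 0.45741, 0.32486
Sum of the 6 terms: H(X,Y) = 2.3497 bits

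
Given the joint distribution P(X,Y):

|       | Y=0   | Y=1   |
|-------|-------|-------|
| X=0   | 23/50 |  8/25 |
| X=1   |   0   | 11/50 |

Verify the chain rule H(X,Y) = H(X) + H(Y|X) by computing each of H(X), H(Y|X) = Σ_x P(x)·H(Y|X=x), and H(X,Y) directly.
H(X) = 0.7602 bits, H(Y|X) = 0.7618 bits, H(X,Y) = 1.5219 bits

Marginal of X (row sums):
  P(X=0) = 23/50 + 8/25 = 39/50
  P(X=1) = 0 + 11/50 = 11/50
H(X) = -[(39/50)·log₂(39/50) + (11/50)·log₂(11/50)]
  = 0.27959 + 0.48057 = 0.7602 bits

H(Y|X) = Σ_x P(x)·H(Y|X=x):
  X=0: P(X=0) = 39/50, P(Y|X=0) = (23/39, 16/39) → H(Y|X=0) = 0.97663
  X=1: P(X=1) = 11/50, P(Y|X=1) = (0, 1) → H(Y|X=1) = 0.00000
H(Y|X) = (39/50)·0.97663 + (11/50)·0.00000 = 0.7618 bits

H(X,Y) = -Σ_{x,y} P(x,y) log₂ P(x,y). Per-cell terms -P(x,y)·log₂P(x,y):
  X=0: 0.51534, 0.52603
  X=1: 0.00000, 0.48057
  (cells with P = 0 contribute 0)
Sum of the 4 terms: H(X,Y) = 1.5219 bits

Chain rule check:
  H(X) + H(Y|X) = 0.7602 + 0.7618 = 1.5220 bits
  H(X,Y) = 1.5219 bits
✓ Chain rule verified (Δ = 0.0001 is 4-dp rounding noise: each of the three values was rounded independently).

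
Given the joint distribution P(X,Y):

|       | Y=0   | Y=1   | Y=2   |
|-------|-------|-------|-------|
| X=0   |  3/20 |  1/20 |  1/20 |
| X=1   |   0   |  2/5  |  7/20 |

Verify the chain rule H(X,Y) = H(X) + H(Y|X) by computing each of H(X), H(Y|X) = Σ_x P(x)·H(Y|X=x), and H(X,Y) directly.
H(X) = 0.8113 bits, H(Y|X) = 1.0903 bits, H(X,Y) = 1.9016 bits

Marginal of X (row sums):
  P(X=0) = 3/20 + 1/20 + 1/20 = 1/4
  P(X=1) = 0 + 2/5 + 7/20 = 3/4
H(X) = -[(1/4)·log₂(1/4) + (3/4)·log₂(3/4)]
  = 0.50000 + 0.31128 = 0.8113 bits

H(Y|X) = Σ_x P(x)·H(Y|X=x):
  X=0: P(X=0) = 1/4, P(Y|X=0) = (3/5, 1/5, 1/5) → H(Y|X=0) = 1.37095
  X=1: P(X=1) = 3/4, P(Y|X=1) = (0, 8/15, 7/15) → H(Y|X=1) = 0.99679
H(Y|X) = (1/4)·1.37095 + (3/4)·0.99679 = 1.0903 bits

H(X,Y) = -Σ_{x,y} P(x,y) log₂ P(x,y). Per-cell terms -P(x,y)·log₂P(x,y):
  X=0: 0.41054, 0.21610, 0.21610
  X=1: 0.00000, 0.52877, 0.53010
  (cells with P = 0 contribute 0)
Sum of the 6 terms: H(X,Y) = 1.9016 bits

Chain rule check:
  H(X) + H(Y|X) = 0.8113 + 1.0903 = 1.9016 bits
  H(X,Y) = 1.9016 bits
✓ Chain rule verified.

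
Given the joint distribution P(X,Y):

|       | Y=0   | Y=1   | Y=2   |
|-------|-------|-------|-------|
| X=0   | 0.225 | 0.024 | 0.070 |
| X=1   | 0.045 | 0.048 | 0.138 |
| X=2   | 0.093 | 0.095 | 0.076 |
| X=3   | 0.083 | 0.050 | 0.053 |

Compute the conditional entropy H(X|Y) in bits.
1.8237 bits

H(X|Y) = H(X,Y) - H(Y)

H(X,Y) = -Σ_{x,y} P(x,y) log₂ P(x,y). Per-cell terms -P(x,y)·log₂P(x,y):
  X=0: 0.48420, 0.12914, 0.26856
  X=1: 0.20133, 0.21028, 0.39430
  X=2: 0.31868, 0.32261, 0.28256
  X=3: 0.29803, 0.21610, 0.22461
Sum of the 12 terms: H(X,Y) = 3.3504 bits

Marginal of Y (column sums):
  P(Y=0) = 0.225 + 0.045 + 0.093 + 0.083 = 0.446
  P(Y=1) = 0.024 + 0.048 + 0.095 + 0.050 = 0.217
  P(Y=2) = 0.070 + 0.138 + 0.076 + 0.053 = 0.337
H(Y) = -[0.446·log₂(0.446) + 0.217·log₂(0.217) + 0.337·log₂(0.337)]
  = 0.51954 + 0.47832 + 0.52881 = 1.5267 bits

H(X|Y) = H(X,Y) - H(Y) = 3.3504 - 1.5267 = 1.8237 bits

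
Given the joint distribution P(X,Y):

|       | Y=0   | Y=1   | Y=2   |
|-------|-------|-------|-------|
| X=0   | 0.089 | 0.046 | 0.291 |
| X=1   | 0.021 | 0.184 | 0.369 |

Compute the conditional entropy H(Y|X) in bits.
1.1462 bits

H(Y|X) = H(X,Y) - H(X)

H(X,Y) = -Σ_{x,y} P(x,y) log₂ P(x,y). Per-cell terms -P(x,y)·log₂P(x,y):
  X=0: 0.31061, 0.20434, 0.51824
  X=1: 0.11704, 0.44937, 0.53074
Sum of the 6 terms: H(X,Y) = 2.1303 bits

Marginal of X (row sums):
  P(X=0) = 0.089 + 0.046 + 0.291 = 0.426
  P(X=1) = 0.021 + 0.184 + 0.369 = 0.574
H(X) = -[0.426·log₂(0.426) + 0.574·log₂(0.574)]
  = 0.52444 + 0.45970 = 0.9841 bits

H(Y|X) = H(X,Y) - H(X) = 2.1303 - 0.9841 = 1.1462 bits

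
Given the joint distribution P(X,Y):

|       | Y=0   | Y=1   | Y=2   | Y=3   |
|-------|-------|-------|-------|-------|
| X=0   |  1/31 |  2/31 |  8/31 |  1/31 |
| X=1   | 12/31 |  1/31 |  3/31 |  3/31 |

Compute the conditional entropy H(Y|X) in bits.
1.4581 bits

H(Y|X) = H(X,Y) - H(X)

H(X,Y) = -Σ_{x,y} P(x,y) log₂ P(x,y). Per-cell terms -P(x,y)·log₂P(x,y):
  X=0: 0.1598, 0.2551, 0.5043, 0.1598
  X=1: 0.5300, 0.1598, 0.3261, 0.3261
Sum of the 8 terms: H(X,Y) = 2.4210 bits

Marginal of X (row sums):
  P(X=0) = 1/31 + 2/31 + 8/31 + 1/31 = 12/31
  P(X=1) = 12/31 + 1/31 + 3/31 + 3/31 = 19/31
H(X) = -[(12/31)·log₂(12/31) + (19/31)·log₂(19/31)]
  = 0.5300 + 0.4329 = 0.9629 bits

H(Y|X) = H(X,Y) - H(X) = 2.4210 - 0.9629 = 1.4581 bits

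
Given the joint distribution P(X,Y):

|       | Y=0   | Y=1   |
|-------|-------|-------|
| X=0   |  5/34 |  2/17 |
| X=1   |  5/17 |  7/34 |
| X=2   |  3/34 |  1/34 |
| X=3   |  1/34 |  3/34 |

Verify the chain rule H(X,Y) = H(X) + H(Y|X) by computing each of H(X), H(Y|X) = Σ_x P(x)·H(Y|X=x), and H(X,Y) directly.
H(X) = 1.7340 bits, H(Y|X) = 0.9419 bits, H(X,Y) = 2.6760 bits

Marginal of X (row sums):
  P(X=0) = 5/34 + 2/17 = 9/34
  P(X=1) = 5/17 + 7/34 = 1/2
  P(X=2) = 3/34 + 1/34 = 2/17
  P(X=3) = 1/34 + 3/34 = 2/17
H(X) = -[(9/34)·log₂(9/34) + (1/2)·log₂(1/2) + (2/17)·log₂(2/17) + (2/17)·log₂(2/17)]
  = 0.50758 + 0.50000 + 0.36323 + 0.36323 = 1.7340 bits

H(Y|X) = Σ_x P(x)·H(Y|X=x):
  X=0: P(X=0) = 9/34, P(Y|X=0) = (5/9, 4/9) → H(Y|X=0) = 0.99108
  X=1: P(X=1) = 1/2, P(Y|X=1) = (10/17, 7/17) → H(Y|X=1) = 0.97742
  X=2: P(X=2) = 2/17, P(Y|X=2) = (3/4, 1/4) → H(Y|X=2) = 0.81128
  X=3: P(X=3) = 2/17, P(Y|X=3) = (1/4, 3/4) → H(Y|X=3) = 0.81128
H(Y|X) = (9/34)·0.99108 + (1/2)·0.97742 + (2/17)·0.81128 + (2/17)·0.81128 = 0.9419 bits

H(X,Y) = -Σ_{x,y} P(x,y) log₂ P(x,y). Per-cell terms -P(x,y)·log₂P(x,y):
  X=0: 0.40670, 0.36323
  X=1: 0.51927, 0.46943
  X=2: 0.30904, 0.14963
  X=3: 0.14963, 0.30904
Sum of the 8 terms: H(X,Y) = 2.6760 bits

Chain rule check:
  H(X) + H(Y|X) = 1.7340 + 0.9419 = 2.6759 bits
  H(X,Y) = 2.6760 bits
✓ Chain rule verified (Δ = 0.0001 is 4-dp rounding noise: each of the three values was rounded independently).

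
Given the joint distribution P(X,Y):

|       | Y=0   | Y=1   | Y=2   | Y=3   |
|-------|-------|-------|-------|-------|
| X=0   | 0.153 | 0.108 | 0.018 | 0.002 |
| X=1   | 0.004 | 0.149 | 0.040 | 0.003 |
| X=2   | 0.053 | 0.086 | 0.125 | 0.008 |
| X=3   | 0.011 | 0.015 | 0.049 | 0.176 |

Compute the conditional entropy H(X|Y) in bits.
1.3568 bits

H(X|Y) = H(X,Y) - H(Y)

H(X,Y) = -Σ_{x,y} P(x,y) log₂ P(x,y). Per-cell terms -P(x,y)·log₂P(x,y):
  X=0: 0.4144, 0.3468, 0.1043, 0.0179
  X=1: 0.0319, 0.4092, 0.1858, 0.0251
  X=2: 0.2246, 0.3044, 0.3750, 0.0557
  X=3: 0.0716, 0.0909, 0.2132, 0.4411
Sum of the 16 terms: H(X,Y) = 3.3119 bits

Marginal of Y (column sums):
  P(Y=0) = 0.153 + 0.004 + 0.053 + 0.011 = 0.221
  P(Y=1) = 0.108 + 0.149 + 0.086 + 0.015 = 0.358
  P(Y=2) = 0.018 + 0.040 + 0.125 + 0.049 = 0.232
  P(Y=3) = 0.002 + 0.003 + 0.008 + 0.176 = 0.189
H(Y) = -[0.221·log₂(0.221) + 0.358·log₂(0.358) + 0.232·log₂(0.232) + 0.189·log₂(0.189)]
  = 0.4813 + 0.5305 + 0.4890 + 0.4543 = 1.9551 bits

H(X|Y) = H(X,Y) - H(Y) = 3.3119 - 1.9551 = 1.3568 bits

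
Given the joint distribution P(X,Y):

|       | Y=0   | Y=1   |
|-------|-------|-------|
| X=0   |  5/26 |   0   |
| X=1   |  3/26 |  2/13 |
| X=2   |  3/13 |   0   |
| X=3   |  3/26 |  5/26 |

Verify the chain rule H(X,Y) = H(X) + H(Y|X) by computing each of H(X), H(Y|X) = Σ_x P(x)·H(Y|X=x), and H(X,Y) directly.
H(X) = 1.9785 bits, H(Y|X) = 0.5589 bits, H(X,Y) = 2.5374 bits

Marginal of X (row sums):
  P(X=0) = 5/26 + 0 = 5/26
  P(X=1) = 3/26 + 2/13 = 7/26
  P(X=2) = 3/13 + 0 = 3/13
  P(X=3) = 3/26 + 5/26 = 4/13
H(X) = -[(5/26)·log₂(5/26) + (7/26)·log₂(7/26) + (3/13)·log₂(3/13) + (4/13)·log₂(4/13)]
  = 0.45741 + 0.50968 + 0.48819 + 0.52321 = 1.9785 bits

H(Y|X) = Σ_x P(x)·H(Y|X=x):
  X=0: P(X=0) = 5/26, P(Y|X=0) = (1, 0) → H(Y|X=0) = 0.00000
  X=1: P(X=1) = 7/26, P(Y|X=1) = (3/7, 4/7) → H(Y|X=1) = 0.98523
  X=2: P(X=2) = 3/13, P(Y|X=2) = (1, 0) → H(Y|X=2) = 0.00000
  X=3: P(X=3) = 4/13, P(Y|X=3) = (3/8, 5/8) → H(Y|X=3) = 0.95443
H(Y|X) = (5/26)·0.00000 + (7/26)·0.98523 + (3/13)·0.00000 + (4/13)·0.95443 = 0.5589 bits

H(X,Y) = -Σ_{x,y} P(x,y) log₂ P(x,y). Per-cell terms -P(x,y)·log₂P(x,y):
  X=0: 0.45741, 0.00000
  X=1: 0.35948, 0.41545
  X=2: 0.48819, 0.00000
  X=3: 0.35948, 0.45741
  (cells with P = 0 contribute 0)
Sum of the 8 terms: H(X,Y) = 2.5374 bits

Chain rule check:
  H(X) + H(Y|X) = 1.9785 + 0.5589 = 2.5374 bits
  H(X,Y) = 2.5374 bits
✓ Chain rule verified.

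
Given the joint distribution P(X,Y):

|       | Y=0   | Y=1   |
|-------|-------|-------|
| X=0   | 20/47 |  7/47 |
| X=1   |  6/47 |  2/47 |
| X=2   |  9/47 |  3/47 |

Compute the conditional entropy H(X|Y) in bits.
1.3970 bits

H(X|Y) = H(X,Y) - H(Y)

H(X,Y) = -Σ_{x,y} P(x,y) log₂ P(x,y). Per-cell terms -P(x,y)·log₂P(x,y):
  X=0: 0.5245, 0.4092
  X=1: 0.3791, 0.1938
  X=2: 0.4566, 0.2534
Sum of the 6 terms: H(X,Y) = 2.2166 bits

Marginal of Y (column sums):
  P(Y=0) = 20/47 + 6/47 + 9/47 = 35/47
  P(Y=1) = 7/47 + 2/47 + 3/47 = 12/47
H(Y) = -[(35/47)·log₂(35/47) + (12/47)·log₂(12/47)]
  = 0.3167 + 0.5029 = 0.8196 bits

H(X|Y) = H(X,Y) - H(Y) = 2.2166 - 0.8196 = 1.3970 bits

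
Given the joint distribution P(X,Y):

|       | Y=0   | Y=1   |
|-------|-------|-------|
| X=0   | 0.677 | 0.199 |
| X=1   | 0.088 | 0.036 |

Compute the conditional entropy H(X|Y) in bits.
0.5391 bits

H(X|Y) = H(X,Y) - H(Y)

H(X,Y) = -Σ_{x,y} P(x,y) log₂ P(x,y). Per-cell terms -P(x,y)·log₂P(x,y):
  X=0: 0.38100, 0.46350
  X=1: 0.30856, 0.17265
Sum of the 4 terms: H(X,Y) = 1.3257 bits

Marginal of Y (column sums):
  P(Y=0) = 0.677 + 0.088 = 0.765
  P(Y=1) = 0.199 + 0.036 = 0.235
H(Y) = -[0.765·log₂(0.765) + 0.235·log₂(0.235)]
  = 0.29565 + 0.49098 = 0.7866 bits

H(X|Y) = H(X,Y) - H(Y) = 1.3257 - 0.7866 = 0.5391 bits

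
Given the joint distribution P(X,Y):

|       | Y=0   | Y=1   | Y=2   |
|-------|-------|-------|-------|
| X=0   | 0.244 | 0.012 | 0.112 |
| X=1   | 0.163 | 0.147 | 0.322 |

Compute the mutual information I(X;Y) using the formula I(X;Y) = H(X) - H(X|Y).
0.1349 bits

I(X;Y) = H(X) - H(X|Y)

Marginal of X (row sums):
  P(X=0) = 0.244 + 0.012 + 0.112 = 0.368
  P(X=1) = 0.163 + 0.147 + 0.322 = 0.632
H(X) = -[0.368·log₂(0.368) + 0.632·log₂(0.632)]
  = 0.5307 + 0.4184 = 0.9491 bits

Marginal of Y (column sums):
  P(Y=0) = 0.244 + 0.163 = 0.407
  P(Y=1) = 0.012 + 0.147 = 0.159
  P(Y=2) = 0.112 + 0.322 = 0.434
H(X|Y) = Σ_y P(y)·H(X|Y=y):
  Y=0: P(Y=0) = 0.407, P(X|Y=0) = (244/407, 163/407) → H(X|Y=0) = 0.9712
  Y=1: P(Y=1) = 0.159, P(X|Y=1) = (4/53, 49/53) → H(X|Y=1) = 0.3860
  Y=2: P(Y=2) = 0.434, P(X|Y=2) = (8/31, 23/31) → H(X|Y=2) = 0.8238
H(X|Y) = 0.407·0.9712 + 0.159·0.3860 + 0.434·0.8238 = 0.8142 bits

I(X;Y) = H(X) - H(X|Y) = 0.9491 - 0.8142 = 0.1349 bits

Cross-check via I(X;Y) = H(X) + H(Y) - H(X,Y): computing H(Y) from the column sums and H(X,Y) from the 6 cells in the same way gives H(Y) = 1.4723 bits and H(X,Y) = 2.2865 bits, so
I(X;Y) = 0.9491 + 1.4723 - 2.2865 = 0.1349 bits ✓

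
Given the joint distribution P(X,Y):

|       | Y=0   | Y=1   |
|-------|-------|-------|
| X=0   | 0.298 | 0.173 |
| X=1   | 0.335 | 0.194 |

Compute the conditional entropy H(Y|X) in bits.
0.9483 bits

H(Y|X) = H(X,Y) - H(X)

H(X,Y) = -Σ_{x,y} P(x,y) log₂ P(x,y). Per-cell terms -P(x,y)·log₂P(x,y):
  X=0: 0.52049, 0.43789
  X=1: 0.52855, 0.45898
Sum of the 4 terms: H(X,Y) = 1.9459 bits

Marginal of X (row sums):
  P(X=0) = 0.298 + 0.173 = 0.471
  P(X=1) = 0.335 + 0.194 = 0.529
H(X) = -[0.471·log₂(0.471) + 0.529·log₂(0.529)]
  = 0.51160 + 0.48597 = 0.9976 bits

H(Y|X) = H(X,Y) - H(X) = 1.9459 - 0.9976 = 0.9483 bits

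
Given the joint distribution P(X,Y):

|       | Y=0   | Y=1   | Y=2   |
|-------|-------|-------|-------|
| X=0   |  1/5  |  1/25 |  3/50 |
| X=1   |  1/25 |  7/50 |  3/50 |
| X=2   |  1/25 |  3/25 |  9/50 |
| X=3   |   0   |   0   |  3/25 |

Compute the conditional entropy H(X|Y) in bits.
1.5243 bits

H(X|Y) = H(X,Y) - H(Y)

H(X,Y) = -Σ_{x,y} P(x,y) log₂ P(x,y). Per-cell terms -P(x,y)·log₂P(x,y):
  X=0: 0.46439, 0.18575, 0.24353
  X=1: 0.18575, 0.39711, 0.24353
  X=2: 0.18575, 0.36707, 0.44531
  X=3: 0.00000, 0.00000, 0.36707
  (cells with P = 0 contribute 0)
Sum of the 12 terms: H(X,Y) = 3.0853 bits

Marginal of Y (column sums):
  P(Y=0) = 1/5 + 1/25 + 1/25 + 0 = 7/25
  P(Y=1) = 1/25 + 7/50 + 3/25 + 0 = 3/10
  P(Y=2) = 3/50 + 3/50 + 9/50 + 3/25 = 21/50
H(Y) = -[(7/25)·log₂(7/25) + (3/10)·log₂(3/10) + (21/50)·log₂(21/50)]
  = 0.51422 + 0.52109 + 0.52565 = 1.5610 bits

H(X|Y) = H(X,Y) - H(Y) = 3.0853 - 1.5610 = 1.5243 bits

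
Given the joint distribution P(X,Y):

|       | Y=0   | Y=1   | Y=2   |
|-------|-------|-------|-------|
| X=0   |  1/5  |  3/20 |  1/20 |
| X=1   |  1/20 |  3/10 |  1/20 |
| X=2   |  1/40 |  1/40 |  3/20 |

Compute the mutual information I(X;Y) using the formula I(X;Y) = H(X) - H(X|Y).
0.3233 bits

I(X;Y) = H(X) - H(X|Y)

Marginal of X (row sums):
  P(X=0) = 1/5 + 3/20 + 1/20 = 2/5
  P(X=1) = 1/20 + 3/10 + 1/20 = 2/5
  P(X=2) = 1/40 + 1/40 + 3/20 = 1/5
H(X) = -[(2/5)·log₂(2/5) + (2/5)·log₂(2/5) + (1/5)·log₂(1/5)]
  = 0.528771 + 0.528771 + 0.464386 = 1.52193 bits

Marginal of Y (column sums):
  P(Y=0) = 1/5 + 1/20 + 1/40 = 11/40
  P(Y=1) = 3/20 + 3/10 + 1/40 = 19/40
  P(Y=2) = 1/20 + 1/20 + 3/20 = 1/4
H(X|Y) = Σ_y P(y)·H(X|Y=y):
  Y=0: P(Y=0) = 11/40, P(X|Y=0) = (8/11, 2/11, 1/11) → H(X|Y=0) = 1.095795
  Y=1: P(Y=1) = 19/40, P(X|Y=1) = (6/19, 12/19, 1/19) → H(X|Y=1) = 1.167437
  Y=2: P(Y=2) = 1/4, P(X|Y=2) = (1/5, 1/5, 3/5) → H(X|Y=2) = 1.370951
H(X|Y) = (11/40)·1.095795 + (19/40)·1.167437 + (1/4)·1.370951 = 1.19861 bits

I(X;Y) = H(X) - H(X|Y) = 1.52193 - 1.19861 = 0.3233 bits

Cross-check via I(X;Y) = H(X) + H(Y) - H(X,Y): computing H(Y) from the column sums and H(X,Y) from the 9 cells in the same way gives H(Y) = 1.52234 bits and H(X,Y) = 2.72095 bits, so
I(X;Y) = 1.52193 + 1.52234 - 2.72095 = 0.3233 bits ✓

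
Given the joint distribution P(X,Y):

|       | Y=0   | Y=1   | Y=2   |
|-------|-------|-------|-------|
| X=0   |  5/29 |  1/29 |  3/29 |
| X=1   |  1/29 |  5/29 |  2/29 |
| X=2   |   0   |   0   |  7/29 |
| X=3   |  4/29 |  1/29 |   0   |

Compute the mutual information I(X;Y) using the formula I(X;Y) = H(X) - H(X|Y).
0.6492 bits

I(X;Y) = H(X) - H(X|Y)

Marginal of X (row sums):
  P(X=0) = 5/29 + 1/29 + 3/29 = 9/29
  P(X=1) = 1/29 + 5/29 + 2/29 = 8/29
  P(X=2) = 0 + 0 + 7/29 = 7/29
  P(X=3) = 4/29 + 1/29 + 0 = 5/29
H(X) = -[(9/29)·log₂(9/29) + (8/29)·log₂(8/29) + (7/29)·log₂(7/29) + (5/29)·log₂(5/29)]
  = 0.5239 + 0.5125 + 0.4950 + 0.4373 = 1.9687 bits

Marginal of Y (column sums):
  P(Y=0) = 5/29 + 1/29 + 0 + 4/29 = 10/29
  P(Y=1) = 1/29 + 5/29 + 0 + 1/29 = 7/29
  P(Y=2) = 3/29 + 2/29 + 7/29 + 0 = 12/29
H(X|Y) = Σ_y P(y)·H(X|Y=y):
  Y=0: P(Y=0) = 10/29, P(X|Y=0) = (1/2, 1/10, 0, 2/5) → H(X|Y=0) = 1.3610
  Y=1: P(Y=1) = 7/29, P(X|Y=1) = (1/7, 5/7, 0, 1/7) → H(X|Y=1) = 1.1488
  Y=2: P(Y=2) = 12/29, P(X|Y=2) = (1/4, 1/6, 7/12, 0) → H(X|Y=2) = 1.3844
H(X|Y) = (10/29)·1.3610 + (7/29)·1.1488 + (12/29)·1.3844 = 1.3195 bits

I(X;Y) = H(X) - H(X|Y) = 1.9687 - 1.3195 = 0.6492 bits

Cross-check via I(X;Y) = H(X) + H(Y) - H(X,Y): computing H(Y) from the column sums and H(X,Y) from the 12 cells in the same way gives H(Y) = 1.5514 bits and H(X,Y) = 2.8709 bits, so
I(X;Y) = 1.9687 + 1.5514 - 2.8709 = 0.6492 bits ✓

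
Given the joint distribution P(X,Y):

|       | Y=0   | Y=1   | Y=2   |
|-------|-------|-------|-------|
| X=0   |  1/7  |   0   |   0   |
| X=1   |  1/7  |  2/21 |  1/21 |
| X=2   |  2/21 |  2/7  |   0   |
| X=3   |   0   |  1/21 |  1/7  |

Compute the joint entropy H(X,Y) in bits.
2.7840 bits

H(X,Y) = -Σ_{x,y} P(x,y) log₂ P(x,y). Per-cell terms -P(x,y)·log₂P(x,y):
  X=0: 0.40105, 0.00000, 0.00000
  X=1: 0.40105, 0.32308, 0.20916
  X=2: 0.32308, 0.51639, 0.00000
  X=3: 0.00000, 0.20916, 0.40105
  (cells with P = 0 contribute 0)
Sum of the 12 terms: H(X,Y) = 2.7840 bits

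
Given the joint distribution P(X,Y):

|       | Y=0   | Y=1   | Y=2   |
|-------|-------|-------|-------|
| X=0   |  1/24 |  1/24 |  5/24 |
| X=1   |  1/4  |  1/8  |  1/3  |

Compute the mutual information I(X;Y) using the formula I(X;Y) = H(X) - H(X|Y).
0.0424 bits

I(X;Y) = H(X) - H(X|Y)

Marginal of X (row sums):
  P(X=0) = 1/24 + 1/24 + 5/24 = 7/24
  P(X=1) = 1/4 + 1/8 + 1/3 = 17/24
H(X) = -[(7/24)·log₂(7/24) + (17/24)·log₂(17/24)]
  = 0.51847 + 0.35240 = 0.8709 bits

Marginal of Y (column sums):
  P(Y=0) = 1/24 + 1/4 = 7/24
  P(Y=1) = 1/24 + 1/8 = 1/6
  P(Y=2) = 5/24 + 1/3 = 13/24
H(X|Y) = Σ_y P(y)·H(X|Y=y):
  Y=0: P(Y=0) = 7/24, P(X|Y=0) = (1/7, 6/7) → H(X|Y=0) = 0.59167
  Y=1: P(Y=1) = 1/6, P(X|Y=1) = (1/4, 3/4) → H(X|Y=1) = 0.81128
  Y=2: P(Y=2) = 13/24, P(X|Y=2) = (5/13, 8/13) → H(X|Y=2) = 0.96124
H(X|Y) = (7/24)·0.59167 + (1/6)·0.81128 + (13/24)·0.96124 = 0.8285 bits

I(X;Y) = H(X) - H(X|Y) = 0.8709 - 0.8285 = 0.0424 bits

Cross-check via I(X;Y) = H(X) + H(Y) - H(X,Y): computing H(Y) from the column sums and H(X,Y) from the 6 cells in the same way gives H(Y) = 1.4284 bits and H(X,Y) = 2.2569 bits, so
I(X;Y) = 0.8709 + 1.4284 - 2.2569 = 0.0424 bits ✓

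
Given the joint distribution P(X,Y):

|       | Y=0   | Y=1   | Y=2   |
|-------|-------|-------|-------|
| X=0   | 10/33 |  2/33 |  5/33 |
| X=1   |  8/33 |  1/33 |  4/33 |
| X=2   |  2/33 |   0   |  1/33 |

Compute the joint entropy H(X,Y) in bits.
2.5950 bits

H(X,Y) = -Σ_{x,y} P(x,y) log₂ P(x,y). Per-cell terms -P(x,y)·log₂P(x,y):
  X=0: 0.52196, 0.24511, 0.41249
  X=1: 0.49561, 0.15286, 0.36902
  X=2: 0.24511, 0.00000, 0.15286
  (cells with P = 0 contribute 0)
Sum of the 9 terms: H(X,Y) = 2.5950 bits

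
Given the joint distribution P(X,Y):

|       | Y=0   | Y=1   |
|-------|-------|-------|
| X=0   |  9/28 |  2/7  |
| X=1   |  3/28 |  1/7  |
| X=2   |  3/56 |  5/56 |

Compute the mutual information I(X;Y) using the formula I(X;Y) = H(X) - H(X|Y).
0.0108 bits

I(X;Y) = H(X) - H(X|Y)

Marginal of X (row sums):
  P(X=0) = 9/28 + 2/7 = 17/28
  P(X=1) = 3/28 + 1/7 = 1/4
  P(X=2) = 3/56 + 5/56 = 1/7
H(X) = -[(17/28)·log₂(17/28) + (1/4)·log₂(1/4) + (1/7)·log₂(1/7)]
  = 0.43708 + 0.50000 + 0.40105 = 1.3381 bits

Marginal of Y (column sums):
  P(Y=0) = 9/28 + 3/28 + 3/56 = 27/56
  P(Y=1) = 2/7 + 1/7 + 5/56 = 29/56
H(X|Y) = Σ_y P(y)·H(X|Y=y):
  Y=0: P(Y=0) = 27/56, P(X|Y=0) = (2/3, 2/9, 1/9) → H(X|Y=0) = 1.22439
  Y=1: P(Y=1) = 29/56, P(X|Y=1) = (16/29, 8/29, 5/29) → H(X|Y=1) = 1.42317
H(X|Y) = (27/56)·1.22439 + (29/56)·1.42317 = 1.3273 bits

I(X;Y) = H(X) - H(X|Y) = 1.3381 - 1.3273 = 0.0108 bits

Cross-check via I(X;Y) = H(X) + H(Y) - H(X,Y): computing H(Y) from the column sums and H(X,Y) from the 6 cells in the same way gives H(Y) = 0.9991 bits and H(X,Y) = 2.3264 bits, so
I(X;Y) = 1.3381 + 0.9991 - 2.3264 = 0.0108 bits ✓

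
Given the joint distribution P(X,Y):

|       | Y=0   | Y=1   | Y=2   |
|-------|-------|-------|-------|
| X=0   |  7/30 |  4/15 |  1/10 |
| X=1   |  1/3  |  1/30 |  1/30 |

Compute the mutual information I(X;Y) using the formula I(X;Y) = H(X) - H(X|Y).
0.1579 bits

I(X;Y) = H(X) - H(X|Y)

Marginal of X (row sums):
  P(X=0) = 7/30 + 4/15 + 1/10 = 3/5
  P(X=1) = 1/3 + 1/30 + 1/30 = 2/5
H(X) = -[(3/5)·log₂(3/5) + (2/5)·log₂(2/5)]
  = 0.44218 + 0.52877 = 0.97095 bits

Marginal of Y (column sums):
  P(Y=0) = 7/30 + 1/3 = 17/30
  P(Y=1) = 4/15 + 1/30 = 3/10
  P(Y=2) = 1/10 + 1/30 = 2/15
H(X|Y) = Σ_y P(y)·H(X|Y=y):
  Y=0: P(Y=0) = 17/30, P(X|Y=0) = (7/17, 10/17) → H(X|Y=0) = 0.97742
  Y=1: P(Y=1) = 3/10, P(X|Y=1) = (8/9, 1/9) → H(X|Y=1) = 0.50326
  Y=2: P(Y=2) = 2/15, P(X|Y=2) = (3/4, 1/4) → H(X|Y=2) = 0.81128
H(X|Y) = (17/30)·0.97742 + (3/10)·0.50326 + (2/15)·0.81128 = 0.81302 bits

I(X;Y) = H(X) - H(X|Y) = 0.97095 - 0.81302 = 0.1579 bits

Cross-check via I(X;Y) = H(X) + H(Y) - H(X,Y): computing H(Y) from the column sums and H(X,Y) from the 6 cells in the same way gives H(Y) = 1.37302 bits and H(X,Y) = 2.18604 bits, so
I(X;Y) = 0.97095 + 1.37302 - 2.18604 = 0.1579 bits ✓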